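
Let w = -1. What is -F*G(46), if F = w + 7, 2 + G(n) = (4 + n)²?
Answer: -14988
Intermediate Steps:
G(n) = -2 + (4 + n)²
F = 6 (F = -1 + 7 = 6)
-F*G(46) = -6*(-2 + (4 + 46)²) = -6*(-2 + 50²) = -6*(-2 + 2500) = -6*2498 = -1*14988 = -14988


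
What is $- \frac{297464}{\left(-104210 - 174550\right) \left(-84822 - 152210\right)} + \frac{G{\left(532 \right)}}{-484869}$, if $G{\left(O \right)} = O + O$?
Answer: $- \frac{139777924549}{63566941914520} \approx -0.0021989$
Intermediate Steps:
$G{\left(O \right)} = 2 O$
$- \frac{297464}{\left(-104210 - 174550\right) \left(-84822 - 152210\right)} + \frac{G{\left(532 \right)}}{-484869} = - \frac{297464}{\left(-104210 - 174550\right) \left(-84822 - 152210\right)} + \frac{2 \cdot 532}{-484869} = - \frac{297464}{\left(-278760\right) \left(-237032\right)} + 1064 \left(- \frac{1}{484869}\right) = - \frac{297464}{66075040320} - \frac{152}{69267} = \left(-297464\right) \frac{1}{66075040320} - \frac{152}{69267} = - \frac{37183}{8259380040} - \frac{152}{69267} = - \frac{139777924549}{63566941914520}$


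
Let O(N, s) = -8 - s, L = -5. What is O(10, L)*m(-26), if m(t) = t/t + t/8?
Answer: 27/4 ≈ 6.7500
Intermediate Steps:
m(t) = 1 + t/8 (m(t) = 1 + t*(⅛) = 1 + t/8)
O(10, L)*m(-26) = (-8 - 1*(-5))*(1 + (⅛)*(-26)) = (-8 + 5)*(1 - 13/4) = -3*(-9/4) = 27/4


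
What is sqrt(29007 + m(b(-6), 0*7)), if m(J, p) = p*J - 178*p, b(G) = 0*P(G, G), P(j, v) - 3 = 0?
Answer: 3*sqrt(3223) ≈ 170.31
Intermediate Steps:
P(j, v) = 3 (P(j, v) = 3 + 0 = 3)
b(G) = 0 (b(G) = 0*3 = 0)
m(J, p) = -178*p + J*p (m(J, p) = J*p - 178*p = -178*p + J*p)
sqrt(29007 + m(b(-6), 0*7)) = sqrt(29007 + (0*7)*(-178 + 0)) = sqrt(29007 + 0*(-178)) = sqrt(29007 + 0) = sqrt(29007) = 3*sqrt(3223)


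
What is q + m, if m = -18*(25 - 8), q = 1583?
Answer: 1277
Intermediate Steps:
m = -306 (m = -18*17 = -306)
q + m = 1583 - 306 = 1277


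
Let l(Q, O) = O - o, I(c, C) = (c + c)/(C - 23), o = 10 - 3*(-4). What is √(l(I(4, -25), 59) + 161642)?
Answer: √161679 ≈ 402.09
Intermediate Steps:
o = 22 (o = 10 + 12 = 22)
I(c, C) = 2*c/(-23 + C) (I(c, C) = (2*c)/(-23 + C) = 2*c/(-23 + C))
l(Q, O) = -22 + O (l(Q, O) = O - 1*22 = O - 22 = -22 + O)
√(l(I(4, -25), 59) + 161642) = √((-22 + 59) + 161642) = √(37 + 161642) = √161679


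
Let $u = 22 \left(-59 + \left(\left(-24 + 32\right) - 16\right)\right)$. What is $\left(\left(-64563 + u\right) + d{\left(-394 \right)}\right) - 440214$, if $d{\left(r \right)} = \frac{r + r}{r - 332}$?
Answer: $- \frac{183768719}{363} \approx -5.0625 \cdot 10^{5}$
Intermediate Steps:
$d{\left(r \right)} = \frac{2 r}{-332 + r}$
$u = -1474$ ($u = 22 \left(-59 + \left(8 - 16\right)\right) = 22 \left(-59 - 8\right) = 22 \left(-67\right) = -1474$)
$\left(\left(-64563 + u\right) + d{\left(-394 \right)}\right) - 440214 = \left(\left(-64563 - 1474\right) + 2 \left(-394\right) \frac{1}{-332 - 394}\right) - 440214 = \left(-66037 + 2 \left(-394\right) \frac{1}{-726}\right) - 440214 = \left(-66037 + 2 \left(-394\right) \left(- \frac{1}{726}\right)\right) - 440214 = \left(-66037 + \frac{394}{363}\right) - 440214 = - \frac{23971037}{363} - 440214 = - \frac{183768719}{363}$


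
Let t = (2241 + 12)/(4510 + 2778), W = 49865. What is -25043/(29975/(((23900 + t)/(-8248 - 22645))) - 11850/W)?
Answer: 43503485584704067/67306362919507810 ≈ 0.64635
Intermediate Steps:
t = 2253/7288 ≈ 0.30914
-25043/(29975/(((23900 + t)/(-8248 - 22645))) - 11850/W) = -25043/(29975/(((23900 + 2253/7288)/(-8248 - 22645))) - 11850/49865) = -25043/(29975/(((174185453/7288)/(-30893))) - 11850*1/49865) = -25043/(29975/(((174185453/7288)*(-1/30893))) - 2370/9973) = -25043/(29975/(-174185453/225148184) - 2370/9973) = -25043/(29975*(-225148184/174185453) - 2370/9973) = -25043/(-6748816815400/174185453 - 2370/9973) = -25043/(-67306362919507810/1737151522769) = -25043*(-1737151522769/67306362919507810) = 43503485584704067/67306362919507810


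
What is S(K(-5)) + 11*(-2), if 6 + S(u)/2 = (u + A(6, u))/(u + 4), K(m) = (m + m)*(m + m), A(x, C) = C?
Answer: -392/13 ≈ -30.154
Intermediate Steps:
K(m) = 4*m² (K(m) = (2*m)*(2*m) = 4*m²)
S(u) = -12 + 4*u/(4 + u) (S(u) = -12 + 2*((u + u)/(u + 4)) = -12 + 2*((2*u)/(4 + u)) = -12 + 2*(2*u/(4 + u)) = -12 + 4*u/(4 + u))
S(K(-5)) + 11*(-2) = 8*(-6 - 4*(-5)²)/(4 + 4*(-5)²) + 11*(-2) = 8*(-6 - 4*25)/(4 + 4*25) - 22 = 8*(-6 - 1*100)/(4 + 100) - 22 = 8*(-6 - 100)/104 - 22 = 8*(1/104)*(-106) - 22 = -106/13 - 22 = -392/13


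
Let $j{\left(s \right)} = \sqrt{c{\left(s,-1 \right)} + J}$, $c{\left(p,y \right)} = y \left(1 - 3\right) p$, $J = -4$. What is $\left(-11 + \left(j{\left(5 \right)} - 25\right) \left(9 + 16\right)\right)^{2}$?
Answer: $408246 - 31800 \sqrt{6} \approx 3.3035 \cdot 10^{5}$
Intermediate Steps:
$c{\left(p,y \right)} = - 2 p y$ ($c{\left(p,y \right)} = y \left(-2\right) p = - 2 y p = - 2 p y$)
$j{\left(s \right)} = \sqrt{-4 + 2 s}$ ($j{\left(s \right)} = \sqrt{\left(-2\right) s \left(-1\right) - 4} = \sqrt{2 s - 4} = \sqrt{-4 + 2 s}$)
$\left(-11 + \left(j{\left(5 \right)} - 25\right) \left(9 + 16\right)\right)^{2} = \left(-11 + \left(\sqrt{-4 + 2 \cdot 5} - 25\right) \left(9 + 16\right)\right)^{2} = \left(-11 + \left(\sqrt{-4 + 10} - 25\right) 25\right)^{2} = \left(-11 + \left(\sqrt{6} - 25\right) 25\right)^{2} = \left(-11 + \left(-25 + \sqrt{6}\right) 25\right)^{2} = \left(-11 - \left(625 - 25 \sqrt{6}\right)\right)^{2} = \left(-636 + 25 \sqrt{6}\right)^{2}$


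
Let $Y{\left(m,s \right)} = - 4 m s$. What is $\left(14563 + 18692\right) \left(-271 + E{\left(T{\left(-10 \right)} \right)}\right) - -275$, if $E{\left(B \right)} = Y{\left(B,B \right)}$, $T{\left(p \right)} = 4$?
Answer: $-11140150$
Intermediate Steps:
$Y{\left(m,s \right)} = - 4 m s$
$E{\left(B \right)} = - 4 B^{2}$ ($E{\left(B \right)} = - 4 B B = - 4 B^{2}$)
$\left(14563 + 18692\right) \left(-271 + E{\left(T{\left(-10 \right)} \right)}\right) - -275 = \left(14563 + 18692\right) \left(-271 - 4 \cdot 4^{2}\right) - -275 = 33255 \left(-271 - 64\right) + 275 = 33255 \left(-335\right) + 275 = -11140425 + 275 = -11140150$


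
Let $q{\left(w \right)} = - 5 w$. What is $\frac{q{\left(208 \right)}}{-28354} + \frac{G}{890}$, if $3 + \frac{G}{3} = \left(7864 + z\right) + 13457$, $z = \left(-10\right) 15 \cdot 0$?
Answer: $\frac{453569329}{6308765} \approx 71.895$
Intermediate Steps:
$z = 0$ ($z = \left(-150\right) 0 = 0$)
$G = 63954$ ($G = -9 + 3 \left(\left(7864 + 0\right) + 13457\right) = -9 + 3 \left(7864 + 13457\right) = -9 + 3 \cdot 21321 = -9 + 63963 = 63954$)
$\frac{q{\left(208 \right)}}{-28354} + \frac{G}{890} = \frac{\left(-5\right) 208}{-28354} + \frac{63954}{890} = \left(-1040\right) \left(- \frac{1}{28354}\right) + 63954 \cdot \frac{1}{890} = \frac{520}{14177} + \frac{31977}{445} = \frac{453569329}{6308765}$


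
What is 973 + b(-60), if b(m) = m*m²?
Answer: -215027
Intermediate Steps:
b(m) = m³
973 + b(-60) = 973 + (-60)³ = 973 - 216000 = -215027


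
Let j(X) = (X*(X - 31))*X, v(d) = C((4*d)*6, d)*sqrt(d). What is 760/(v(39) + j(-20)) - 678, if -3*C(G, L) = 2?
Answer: -211628979186/312119987 + 380*sqrt(39)/312119987 ≈ -678.04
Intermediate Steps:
C(G, L) = -2/3 (C(G, L) = -1/3*2 = -2/3)
v(d) = -2*sqrt(d)/3
j(X) = X**2*(-31 + X) (j(X) = (X*(-31 + X))*X = X**2*(-31 + X))
760/(v(39) + j(-20)) - 678 = 760/(-2*sqrt(39)/3 + (-20)**2*(-31 - 20)) - 678 = 760/(-2*sqrt(39)/3 + 400*(-51)) - 678 = 760/(-2*sqrt(39)/3 - 20400) - 678 = 760/(-20400 - 2*sqrt(39)/3) - 678 = -678 + 760/(-20400 - 2*sqrt(39)/3)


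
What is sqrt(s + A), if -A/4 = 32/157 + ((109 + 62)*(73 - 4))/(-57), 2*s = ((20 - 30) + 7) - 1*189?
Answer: 2*sqrt(4505743)/157 ≈ 27.040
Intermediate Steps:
s = -96 (s = (((20 - 30) + 7) - 1*189)/2 = ((-10 + 7) - 189)/2 = (-3 - 189)/2 = (1/2)*(-192) = -96)
A = 129868/157 (A = -4*(32/157 + ((109 + 62)*(73 - 4))/(-57)) = -4*(32*(1/157) + (171*69)*(-1/57)) = -4*(32/157 + 11799*(-1/57)) = -4*(32/157 - 207) = -4*(-32467/157) = 129868/157 ≈ 827.18)
sqrt(s + A) = sqrt(-96 + 129868/157) = sqrt(114796/157) = 2*sqrt(4505743)/157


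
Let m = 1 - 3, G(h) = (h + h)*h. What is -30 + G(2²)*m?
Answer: -94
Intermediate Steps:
G(h) = 2*h² (G(h) = (2*h)*h = 2*h²)
m = -2
-30 + G(2²)*m = -30 + (2*(2²)²)*(-2) = -30 + (2*4²)*(-2) = -30 + (2*16)*(-2) = -30 + 32*(-2) = -30 - 64 = -94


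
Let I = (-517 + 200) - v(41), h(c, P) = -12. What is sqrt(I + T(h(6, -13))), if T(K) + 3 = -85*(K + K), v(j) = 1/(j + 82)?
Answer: sqrt(26021757)/123 ≈ 41.473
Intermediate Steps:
v(j) = 1/(82 + j)
I = -38992/123 (I = (-517 + 200) - 1/(82 + 41) = -317 - 1/123 = -38992/123 ≈ -317.01)
T(K) = -3 - 170*K (T(K) = -3 - 85*(K + K) = -3 - 170*K)
sqrt(I + T(h(6, -13))) = sqrt(-38992/123 + (-3 - 170*(-12))) = sqrt(-38992/123 + (-3 + 2040)) = sqrt(-38992/123 + 2037) = sqrt(211559/123) = sqrt(26021757)/123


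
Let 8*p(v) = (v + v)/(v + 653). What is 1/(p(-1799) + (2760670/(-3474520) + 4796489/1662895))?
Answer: 662131517796840/1643626077368813 ≈ 0.40285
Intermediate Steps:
p(v) = v/(4*(653 + v)) (p(v) = ((v + v)/(v + 653))/8 = ((2*v)/(653 + v))/8 = (2*v/(653 + v))/8 = v/(4*(653 + v)))
1/(p(-1799) + (2760670/(-3474520) + 4796489/1662895)) = 1/((¼)*(-1799)/(653 - 1799) + (2760670/(-3474520) + 4796489/1662895)) = 1/((¼)*(-1799)/(-1146) + (2760670*(-1/3474520) + 4796489*(1/1662895))) = 1/((¼)*(-1799)*(-1/1146) + (-276067/347452 + 4796489/1662895)) = 1/(1799/4584 + 1207479262063/577776193540) = 1/(1643626077368813/662131517796840) = 662131517796840/1643626077368813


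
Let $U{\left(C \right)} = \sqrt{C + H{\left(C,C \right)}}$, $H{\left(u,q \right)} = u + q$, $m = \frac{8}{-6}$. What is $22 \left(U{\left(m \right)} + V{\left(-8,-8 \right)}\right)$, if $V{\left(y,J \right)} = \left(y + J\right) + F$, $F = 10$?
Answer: $-132 + 44 i \approx -132.0 + 44.0 i$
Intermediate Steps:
$m = - \frac{4}{3}$ ($m = 8 \left(- \frac{1}{6}\right) = - \frac{4}{3} \approx -1.3333$)
$H{\left(u,q \right)} = q + u$
$V{\left(y,J \right)} = 10 + J + y$ ($V{\left(y,J \right)} = \left(y + J\right) + 10 = \left(J + y\right) + 10 = 10 + J + y$)
$U{\left(C \right)} = \sqrt{3} \sqrt{C}$ ($U{\left(C \right)} = \sqrt{C + \left(C + C\right)} = \sqrt{C + 2 C} = \sqrt{3 C} = \sqrt{3} \sqrt{C}$)
$22 \left(U{\left(m \right)} + V{\left(-8,-8 \right)}\right) = 22 \left(\sqrt{3} \sqrt{- \frac{4}{3}} - 6\right) = 22 \left(\sqrt{3} \frac{2 i \sqrt{3}}{3} - 6\right) = 22 \left(2 i - 6\right) = 22 \left(-6 + 2 i\right) = -132 + 44 i$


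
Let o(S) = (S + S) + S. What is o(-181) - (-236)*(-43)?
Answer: -10691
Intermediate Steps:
o(S) = 3*S (o(S) = 2*S + S = 3*S)
o(-181) - (-236)*(-43) = 3*(-181) - (-236)*(-43) = -543 - 1*10148 = -543 - 10148 = -10691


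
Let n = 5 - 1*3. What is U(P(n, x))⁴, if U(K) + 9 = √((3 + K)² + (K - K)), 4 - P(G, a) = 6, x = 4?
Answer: 4096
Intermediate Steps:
n = 2 (n = 5 - 3 = 2)
P(G, a) = -2 (P(G, a) = 4 - 1*6 = 4 - 6 = -2)
U(K) = -9 + √((3 + K)²) (U(K) = -9 + √((3 + K)² + (K - K)) = -9 + √((3 + K)² + 0) = -9 + √((3 + K)²))
U(P(n, x))⁴ = (-9 + √((3 - 2)²))⁴ = (-9 + √(1²))⁴ = (-9 + √1)⁴ = (-9 + 1)⁴ = (-8)⁴ = 4096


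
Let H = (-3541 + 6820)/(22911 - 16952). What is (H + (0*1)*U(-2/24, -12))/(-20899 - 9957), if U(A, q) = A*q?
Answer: -3279/183870904 ≈ -1.7833e-5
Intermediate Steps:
H = 3279/5959 ≈ 0.55026
(H + (0*1)*U(-2/24, -12))/(-20899 - 9957) = (3279/5959 + (0*1)*(-2/24*(-12)))/(-20899 - 9957) = (3279/5959 + 0*(-2*1/24*(-12)))/(-30856) = (3279/5959 + 0*(-1/12*(-12)))*(-1/30856) = (3279/5959 + 0*1)*(-1/30856) = (3279/5959 + 0)*(-1/30856) = (3279/5959)*(-1/30856) = -3279/183870904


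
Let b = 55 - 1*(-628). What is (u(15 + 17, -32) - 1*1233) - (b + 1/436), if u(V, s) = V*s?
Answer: -1281841/436 ≈ -2940.0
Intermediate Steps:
b = 683 (b = 55 + 628 = 683)
(u(15 + 17, -32) - 1*1233) - (b + 1/436) = ((15 + 17)*(-32) - 1*1233) - (683 + 1/436) = (32*(-32) - 1233) - (683 + 1/436) = (-1024 - 1233) - 1*297789/436 = -2257 - 297789/436 = -1281841/436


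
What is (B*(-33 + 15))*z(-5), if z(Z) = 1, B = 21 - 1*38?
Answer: 306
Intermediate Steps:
B = -17 (B = 21 - 38 = -17)
(B*(-33 + 15))*z(-5) = -17*(-33 + 15)*1 = -17*(-18)*1 = 306*1 = 306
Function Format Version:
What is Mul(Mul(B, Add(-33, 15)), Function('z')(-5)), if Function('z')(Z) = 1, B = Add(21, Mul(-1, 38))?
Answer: 306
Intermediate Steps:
B = -17 (B = Add(21, -38) = -17)
Mul(Mul(B, Add(-33, 15)), Function('z')(-5)) = Mul(Mul(-17, Add(-33, 15)), 1) = Mul(Mul(-17, -18), 1) = Mul(306, 1) = 306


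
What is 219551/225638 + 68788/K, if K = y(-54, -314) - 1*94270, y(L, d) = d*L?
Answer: 25054815/300775454 ≈ 0.083301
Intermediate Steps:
y(L, d) = L*d
K = -77314 (K = -54*(-314) - 1*94270 = 16956 - 94270 = -77314)
219551/225638 + 68788/K = 219551/225638 + 68788/(-77314) = 219551*(1/225638) + 68788*(-1/77314) = 219551/225638 - 1186/1333 = 25054815/300775454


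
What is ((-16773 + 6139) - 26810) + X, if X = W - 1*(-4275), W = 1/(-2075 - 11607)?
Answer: -453818259/13682 ≈ -33169.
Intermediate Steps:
W = -1/13682 (W = 1/(-13682) = -1/13682 ≈ -7.3089e-5)
X = 58490549/13682 (X = -1/13682 - 1*(-4275) = -1/13682 + 4275 = 58490549/13682 ≈ 4275.0)
((-16773 + 6139) - 26810) + X = ((-16773 + 6139) - 26810) + 58490549/13682 = (-10634 - 26810) + 58490549/13682 = -37444 + 58490549/13682 = -453818259/13682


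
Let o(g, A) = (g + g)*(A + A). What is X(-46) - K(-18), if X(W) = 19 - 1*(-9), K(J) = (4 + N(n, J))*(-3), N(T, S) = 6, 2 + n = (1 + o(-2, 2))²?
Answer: 58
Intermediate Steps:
o(g, A) = 4*A*g (o(g, A) = (2*g)*(2*A) = 4*A*g)
n = 223 (n = -2 + (1 + 4*2*(-2))² = -2 + (1 - 16)² = -2 + (-15)² = -2 + 225 = 223)
K(J) = -30 (K(J) = (4 + 6)*(-3) = 10*(-3) = -30)
X(W) = 28 (X(W) = 19 + 9 = 28)
X(-46) - K(-18) = 28 - 1*(-30) = 28 + 30 = 58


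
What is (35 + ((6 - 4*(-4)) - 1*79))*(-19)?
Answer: 418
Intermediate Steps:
(35 + ((6 - 4*(-4)) - 1*79))*(-19) = (35 + ((6 + 16) - 79))*(-19) = (35 + (22 - 79))*(-19) = (35 - 57)*(-19) = -22*(-19) = 418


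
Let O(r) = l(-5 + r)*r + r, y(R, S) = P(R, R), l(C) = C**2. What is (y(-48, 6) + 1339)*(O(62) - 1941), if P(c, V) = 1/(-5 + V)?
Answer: 14161903994/53 ≈ 2.6721e+8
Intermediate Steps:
y(R, S) = 1/(-5 + R)
O(r) = r + r*(-5 + r)**2 (O(r) = (-5 + r)**2*r + r = r*(-5 + r)**2 + r = r + r*(-5 + r)**2)
(y(-48, 6) + 1339)*(O(62) - 1941) = (1/(-5 - 48) + 1339)*(62*(1 + (-5 + 62)**2) - 1941) = (1/(-53) + 1339)*(62*(1 + 57**2) - 1941) = (-1/53 + 1339)*(62*(1 + 3249) - 1941) = 70966*(62*3250 - 1941)/53 = 70966*(201500 - 1941)/53 = (70966/53)*199559 = 14161903994/53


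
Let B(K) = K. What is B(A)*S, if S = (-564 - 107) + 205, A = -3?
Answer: 1398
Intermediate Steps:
S = -466 (S = -671 + 205 = -466)
B(A)*S = -3*(-466) = 1398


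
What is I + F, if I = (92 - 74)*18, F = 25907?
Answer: 26231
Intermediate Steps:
I = 324 (I = 18*18 = 324)
I + F = 324 + 25907 = 26231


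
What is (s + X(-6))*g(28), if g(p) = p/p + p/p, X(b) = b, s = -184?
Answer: -380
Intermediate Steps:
g(p) = 2 (g(p) = 1 + 1 = 2)
(s + X(-6))*g(28) = (-184 - 6)*2 = -190*2 = -380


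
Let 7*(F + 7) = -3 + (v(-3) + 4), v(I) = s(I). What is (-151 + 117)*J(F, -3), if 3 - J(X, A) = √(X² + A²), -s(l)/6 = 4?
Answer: 1836/7 ≈ 262.29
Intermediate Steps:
s(l) = -24 (s(l) = -6*4 = -24)
v(I) = -24
F = -72/7 (F = -7 + (-3 + (-24 + 4))/7 = -7 + (-3 - 20)/7 = -7 + (⅐)*(-23) = -7 - 23/7 = -72/7 ≈ -10.286)
J(X, A) = 3 - √(A² + X²) (J(X, A) = 3 - √(X² + A²) = 3 - √(A² + X²))
(-151 + 117)*J(F, -3) = (-151 + 117)*(3 - √((-3)² + (-72/7)²)) = -34*(3 - √(9 + 5184/49)) = -34*(3 - √(5625/49)) = -34*(3 - 1*75/7) = -34*(3 - 75/7) = -34*(-54/7) = 1836/7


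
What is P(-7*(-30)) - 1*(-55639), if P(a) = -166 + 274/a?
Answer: 5824802/105 ≈ 55474.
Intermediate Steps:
P(-7*(-30)) - 1*(-55639) = (-166 + 274/((-7*(-30)))) - 1*(-55639) = (-166 + 274/210) + 55639 = (-166 + 274*(1/210)) + 55639 = (-166 + 137/105) + 55639 = -17293/105 + 55639 = 5824802/105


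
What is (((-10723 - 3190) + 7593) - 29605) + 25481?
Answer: -10444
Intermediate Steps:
(((-10723 - 3190) + 7593) - 29605) + 25481 = ((-13913 + 7593) - 29605) + 25481 = (-6320 - 29605) + 25481 = -35925 + 25481 = -10444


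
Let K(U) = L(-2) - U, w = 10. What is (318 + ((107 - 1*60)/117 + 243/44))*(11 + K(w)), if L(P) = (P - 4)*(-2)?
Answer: 1667563/396 ≈ 4211.0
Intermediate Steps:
L(P) = 8 - 2*P (L(P) = (-4 + P)*(-2) = 8 - 2*P)
K(U) = 12 - U (K(U) = (8 - 2*(-2)) - U = (8 + 4) - U = 12 - U)
(318 + ((107 - 1*60)/117 + 243/44))*(11 + K(w)) = (318 + ((107 - 1*60)/117 + 243/44))*(11 + (12 - 1*10)) = (318 + ((107 - 60)*(1/117) + 243*(1/44)))*(11 + (12 - 10)) = (318 + (47*(1/117) + 243/44))*(11 + 2) = (318 + (47/117 + 243/44))*13 = (318 + 30499/5148)*13 = (1667563/5148)*13 = 1667563/396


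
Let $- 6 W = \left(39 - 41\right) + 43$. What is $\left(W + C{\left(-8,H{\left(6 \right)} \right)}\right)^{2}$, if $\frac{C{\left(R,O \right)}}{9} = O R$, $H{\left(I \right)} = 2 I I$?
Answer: $\frac{970011025}{36} \approx 2.6945 \cdot 10^{7}$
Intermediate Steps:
$H{\left(I \right)} = 2 I^{2}$
$C{\left(R,O \right)} = 9 O R$
$W = - \frac{41}{6}$ ($W = - \frac{\left(39 - 41\right) + 43}{6} = - \frac{-2 + 43}{6} = \left(- \frac{1}{6}\right) 41 = - \frac{41}{6} \approx -6.8333$)
$\left(W + C{\left(-8,H{\left(6 \right)} \right)}\right)^{2} = \left(- \frac{41}{6} + 9 \cdot 2 \cdot 6^{2} \left(-8\right)\right)^{2} = \left(- \frac{41}{6} + 9 \cdot 2 \cdot 36 \left(-8\right)\right)^{2} = \left(- \frac{41}{6} + 9 \cdot 72 \left(-8\right)\right)^{2} = \left(- \frac{41}{6} - 5184\right)^{2} = \left(- \frac{31145}{6}\right)^{2} = \frac{970011025}{36}$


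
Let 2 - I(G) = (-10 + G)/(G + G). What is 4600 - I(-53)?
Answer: 487451/106 ≈ 4598.6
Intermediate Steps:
I(G) = 2 - (-10 + G)/(2*G) (I(G) = 2 - (-10 + G)/(G + G) = 2 - (-10 + G)/(2*G))
4600 - I(-53) = 4600 - (3/2 + 5/(-53)) = 4600 - (3/2 + 5*(-1/53)) = 4600 - (3/2 - 5/53) = 4600 - 1*149/106 = 4600 - 149/106 = 487451/106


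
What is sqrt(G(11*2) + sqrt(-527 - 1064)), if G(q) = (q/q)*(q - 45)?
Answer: sqrt(-23 + I*sqrt(1591)) ≈ 3.3944 + 5.8755*I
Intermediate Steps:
G(q) = -45 + q (G(q) = 1*(-45 + q) = -45 + q)
sqrt(G(11*2) + sqrt(-527 - 1064)) = sqrt((-45 + 11*2) + sqrt(-527 - 1064)) = sqrt((-45 + 22) + sqrt(-1591)) = sqrt(-23 + I*sqrt(1591))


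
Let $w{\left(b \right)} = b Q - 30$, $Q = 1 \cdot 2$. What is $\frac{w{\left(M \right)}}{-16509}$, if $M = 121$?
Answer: $- \frac{212}{16509} \approx -0.012841$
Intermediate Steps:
$Q = 2$
$w{\left(b \right)} = -30 + 2 b$ ($w{\left(b \right)} = b 2 - 30 = 2 b - 30 = -30 + 2 b$)
$\frac{w{\left(M \right)}}{-16509} = \frac{-30 + 2 \cdot 121}{-16509} = \left(-30 + 242\right) \left(- \frac{1}{16509}\right) = 212 \left(- \frac{1}{16509}\right) = - \frac{212}{16509}$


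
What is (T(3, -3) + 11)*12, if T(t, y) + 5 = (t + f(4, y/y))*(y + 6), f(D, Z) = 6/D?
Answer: 234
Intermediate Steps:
T(t, y) = -5 + (6 + y)*(3/2 + t) (T(t, y) = -5 + (t + 6/4)*(y + 6) = -5 + (t + 6*(¼))*(6 + y) = -5 + (t + 3/2)*(6 + y) = -5 + (3/2 + t)*(6 + y) = -5 + (6 + y)*(3/2 + t))
(T(3, -3) + 11)*12 = ((4 + 6*3 + (3/2)*(-3) + 3*(-3)) + 11)*12 = ((4 + 18 - 9/2 - 9) + 11)*12 = (17/2 + 11)*12 = (39/2)*12 = 234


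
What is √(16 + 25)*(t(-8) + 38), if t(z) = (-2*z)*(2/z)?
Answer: 34*√41 ≈ 217.71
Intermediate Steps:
t(z) = -4
√(16 + 25)*(t(-8) + 38) = √(16 + 25)*(-4 + 38) = √41*34 = 34*√41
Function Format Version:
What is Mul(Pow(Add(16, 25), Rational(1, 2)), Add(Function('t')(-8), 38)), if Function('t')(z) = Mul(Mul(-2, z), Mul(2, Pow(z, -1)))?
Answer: Mul(34, Pow(41, Rational(1, 2))) ≈ 217.71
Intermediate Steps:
Function('t')(z) = -4
Mul(Pow(Add(16, 25), Rational(1, 2)), Add(Function('t')(-8), 38)) = Mul(Pow(Add(16, 25), Rational(1, 2)), Add(-4, 38)) = Mul(Pow(41, Rational(1, 2)), 34) = Mul(34, Pow(41, Rational(1, 2)))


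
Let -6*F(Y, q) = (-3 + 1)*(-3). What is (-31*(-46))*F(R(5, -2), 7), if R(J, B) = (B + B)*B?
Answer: -1426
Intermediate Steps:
R(J, B) = 2*B**2 (R(J, B) = (2*B)*B = 2*B**2)
F(Y, q) = -1 (F(Y, q) = -(-3 + 1)*(-3)/6 = -(-1)*(-3)/3 = -1/6*6 = -1)
(-31*(-46))*F(R(5, -2), 7) = -31*(-46)*(-1) = 1426*(-1) = -1426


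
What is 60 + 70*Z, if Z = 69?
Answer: 4890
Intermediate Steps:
60 + 70*Z = 60 + 70*69 = 60 + 4830 = 4890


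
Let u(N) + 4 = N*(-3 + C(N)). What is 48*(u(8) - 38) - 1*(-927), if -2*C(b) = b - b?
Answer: -2241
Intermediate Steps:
C(b) = 0 (C(b) = -(b - b)/2 = -½*0 = 0)
u(N) = -4 - 3*N (u(N) = -4 + N*(-3 + 0) = -4 + N*(-3) = -4 - 3*N)
48*(u(8) - 38) - 1*(-927) = 48*((-4 - 3*8) - 38) - 1*(-927) = 48*((-4 - 24) - 38) + 927 = 48*(-28 - 38) + 927 = 48*(-66) + 927 = -3168 + 927 = -2241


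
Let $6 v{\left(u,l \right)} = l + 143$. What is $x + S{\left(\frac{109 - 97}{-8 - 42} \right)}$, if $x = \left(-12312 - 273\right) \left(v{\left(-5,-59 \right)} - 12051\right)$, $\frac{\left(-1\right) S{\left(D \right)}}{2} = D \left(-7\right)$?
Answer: $\frac{3787141041}{25} \approx 1.5149 \cdot 10^{8}$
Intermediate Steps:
$v{\left(u,l \right)} = \frac{143}{6} + \frac{l}{6}$ ($v{\left(u,l \right)} = \frac{l + 143}{6} = \frac{143 + l}{6} = \frac{143}{6} + \frac{l}{6}$)
$S{\left(D \right)} = 14 D$ ($S{\left(D \right)} = - 2 D \left(-7\right) = - 2 \left(- 7 D\right) = 14 D$)
$x = 151485645$ ($x = \left(-12312 - 273\right) \left(\left(\frac{143}{6} + \frac{1}{6} \left(-59\right)\right) - 12051\right) = - 12585 \left(\left(\frac{143}{6} - \frac{59}{6}\right) - 12051\right) = - 12585 \left(14 - 12051\right) = \left(-12585\right) \left(-12037\right) = 151485645$)
$x + S{\left(\frac{109 - 97}{-8 - 42} \right)} = 151485645 + 14 \frac{109 - 97}{-8 - 42} = 151485645 + 14 \frac{12}{-50} = 151485645 + 14 \cdot 12 \left(- \frac{1}{50}\right) = 151485645 + 14 \left(- \frac{6}{25}\right) = 151485645 - \frac{84}{25} = \frac{3787141041}{25}$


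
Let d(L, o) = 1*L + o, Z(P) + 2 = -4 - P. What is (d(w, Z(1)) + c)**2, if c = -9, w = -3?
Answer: 361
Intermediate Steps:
Z(P) = -6 - P (Z(P) = -2 + (-4 - P) = -6 - P)
d(L, o) = L + o
(d(w, Z(1)) + c)**2 = ((-3 + (-6 - 1*1)) - 9)**2 = ((-3 + (-6 - 1)) - 9)**2 = ((-3 - 7) - 9)**2 = (-10 - 9)**2 = (-19)**2 = 361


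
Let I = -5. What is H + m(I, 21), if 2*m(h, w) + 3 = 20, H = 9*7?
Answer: 143/2 ≈ 71.500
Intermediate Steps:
H = 63
m(h, w) = 17/2 (m(h, w) = -3/2 + (1/2)*20 = -3/2 + 10 = 17/2)
H + m(I, 21) = 63 + 17/2 = 143/2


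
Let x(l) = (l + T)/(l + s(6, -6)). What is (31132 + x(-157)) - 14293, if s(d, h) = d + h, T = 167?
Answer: 2643713/157 ≈ 16839.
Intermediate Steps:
x(l) = (167 + l)/l (x(l) = (l + 167)/(l + (6 - 6)) = (167 + l)/(l + 0) = (167 + l)/l)
(31132 + x(-157)) - 14293 = (31132 + (167 - 157)/(-157)) - 14293 = (31132 - 1/157*10) - 14293 = (31132 - 10/157) - 14293 = 4887714/157 - 14293 = 2643713/157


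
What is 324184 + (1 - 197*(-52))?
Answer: 334429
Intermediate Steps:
324184 + (1 - 197*(-52)) = 324184 + (1 + 10244) = 324184 + 10245 = 334429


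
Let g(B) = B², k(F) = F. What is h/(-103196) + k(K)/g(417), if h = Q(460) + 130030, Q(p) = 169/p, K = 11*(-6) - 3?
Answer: -3468088898827/2751512884080 ≈ -1.2604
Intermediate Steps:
K = -69 (K = -66 - 3 = -69)
h = 59813969/460 (h = 169/460 + 130030 = 59813969/460 ≈ 1.3003e+5)
h/(-103196) + k(K)/g(417) = (59813969/460)/(-103196) - 69/(417²) = (59813969/460)*(-1/103196) - 69/173889 = -59813969/47470160 - 69*1/173889 = -59813969/47470160 - 23/57963 = -3468088898827/2751512884080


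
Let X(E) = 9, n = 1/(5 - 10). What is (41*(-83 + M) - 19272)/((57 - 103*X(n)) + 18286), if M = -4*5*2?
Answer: -24315/17416 ≈ -1.3961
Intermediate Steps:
n = -⅕ (n = 1/(-5) = -⅕ ≈ -0.20000)
M = -40 (M = -20*2 = -40)
(41*(-83 + M) - 19272)/((57 - 103*X(n)) + 18286) = (41*(-83 - 40) - 19272)/((57 - 103*9) + 18286) = (41*(-123) - 19272)/((57 - 927) + 18286) = (-5043 - 19272)/(-870 + 18286) = -24315/17416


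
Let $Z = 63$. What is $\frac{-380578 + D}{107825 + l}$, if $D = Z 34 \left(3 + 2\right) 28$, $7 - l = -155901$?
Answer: $- \frac{80698}{263733} \approx -0.30598$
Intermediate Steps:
$l = 155908$ ($l = 7 - -155901 = 7 + 155901 = 155908$)
$D = 299880$ ($D = 63 \cdot 34 \left(3 + 2\right) 28 = 63 \cdot 34 \cdot 5 \cdot 28 = 63 \cdot 170 \cdot 28 = 10710 \cdot 28 = 299880$)
$\frac{-380578 + D}{107825 + l} = \frac{-380578 + 299880}{107825 + 155908} = - \frac{80698}{263733}$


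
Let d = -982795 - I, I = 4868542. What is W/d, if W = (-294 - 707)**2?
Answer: -1002001/5851337 ≈ -0.17124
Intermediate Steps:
d = -5851337 (d = -982795 - 1*4868542 = -982795 - 4868542 = -5851337)
W = 1002001 (W = (-1001)**2 = 1002001)
W/d = 1002001/(-5851337) = 1002001*(-1/5851337) = -1002001/5851337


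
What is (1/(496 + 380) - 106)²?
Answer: 8622051025/767376 ≈ 11236.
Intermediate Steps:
(1/(496 + 380) - 106)² = (1/876 - 106)² = (-92855/876)² = 8622051025/767376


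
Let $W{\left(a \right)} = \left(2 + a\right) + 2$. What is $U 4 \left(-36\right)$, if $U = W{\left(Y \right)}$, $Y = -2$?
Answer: $-288$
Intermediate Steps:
$W{\left(a \right)} = 4 + a$
$U = 2$ ($U = 4 - 2 = 2$)
$U 4 \left(-36\right) = 2 \cdot 4 \left(-36\right) = 8 \left(-36\right) = -288$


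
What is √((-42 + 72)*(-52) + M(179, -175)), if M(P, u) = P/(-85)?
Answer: 23*I*√21335/85 ≈ 39.523*I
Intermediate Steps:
M(P, u) = -P/85 (M(P, u) = P*(-1/85) = -P/85)
√((-42 + 72)*(-52) + M(179, -175)) = √((-42 + 72)*(-52) - 1/85*179) = √(30*(-52) - 179/85) = √(-1560 - 179/85) = √(-132779/85) = 23*I*√21335/85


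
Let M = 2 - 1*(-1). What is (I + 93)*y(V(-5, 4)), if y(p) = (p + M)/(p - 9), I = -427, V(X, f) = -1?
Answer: 334/5 ≈ 66.800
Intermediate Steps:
M = 3 (M = 2 + 1 = 3)
y(p) = (3 + p)/(-9 + p) (y(p) = (p + 3)/(p - 9) = (3 + p)/(-9 + p))
(I + 93)*y(V(-5, 4)) = (-427 + 93)*((3 - 1)/(-9 - 1)) = -334*2/(-10) = -(-167)*2/5 = -334*(-1/5) = 334/5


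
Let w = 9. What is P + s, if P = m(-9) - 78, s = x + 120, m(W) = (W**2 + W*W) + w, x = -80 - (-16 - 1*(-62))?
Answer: 87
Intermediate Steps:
x = -126 (x = -80 - (-16 + 62) = -80 - 1*46 = -80 - 46 = -126)
m(W) = 9 + 2*W**2 (m(W) = (W**2 + W*W) + 9 = (W**2 + W**2) + 9 = 2*W**2 + 9 = 9 + 2*W**2)
s = -6 (s = -126 + 120 = -6)
P = 93 (P = (9 + 2*(-9)**2) - 78 = (9 + 2*81) - 78 = (9 + 162) - 78 = 171 - 78 = 93)
P + s = 93 - 6 = 87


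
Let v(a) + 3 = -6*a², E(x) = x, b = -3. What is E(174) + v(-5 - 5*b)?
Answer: -429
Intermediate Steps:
v(a) = -3 - 6*a²
E(174) + v(-5 - 5*b) = 174 + (-3 - 6*(-5 - 5*(-3))²) = 174 + (-3 - 6*(-5 + 15)²) = 174 + (-3 - 6*10²) = 174 + (-3 - 6*100) = 174 + (-3 - 600) = 174 - 603 = -429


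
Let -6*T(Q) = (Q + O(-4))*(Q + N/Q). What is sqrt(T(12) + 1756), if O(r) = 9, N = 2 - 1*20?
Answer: 23*sqrt(13)/2 ≈ 41.464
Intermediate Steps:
N = -18 (N = 2 - 20 = -18)
T(Q) = -(9 + Q)*(Q - 18/Q)/6 (T(Q) = -(Q + 9)*(Q - 18/Q)/6 = -(9 + Q)*(Q - 18/Q)/6)
sqrt(T(12) + 1756) = sqrt((1/6)*(162 - 1*12*(-18 + 12**2 + 9*12))/12 + 1756) = sqrt((1/6)*(1/12)*(162 - 1*12*(-18 + 144 + 108)) + 1756) = sqrt((1/6)*(1/12)*(162 - 1*12*234) + 1756) = sqrt((1/6)*(1/12)*(162 - 2808) + 1756) = sqrt((1/6)*(1/12)*(-2646) + 1756) = sqrt(-147/4 + 1756) = sqrt(6877/4) = 23*sqrt(13)/2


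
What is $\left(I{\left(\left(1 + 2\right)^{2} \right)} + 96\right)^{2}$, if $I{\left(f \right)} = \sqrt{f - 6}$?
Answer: $\left(96 + \sqrt{3}\right)^{2} \approx 9551.5$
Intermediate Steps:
$I{\left(f \right)} = \sqrt{-6 + f}$
$\left(I{\left(\left(1 + 2\right)^{2} \right)} + 96\right)^{2} = \left(\sqrt{-6 + \left(1 + 2\right)^{2}} + 96\right)^{2} = \left(\sqrt{-6 + 3^{2}} + 96\right)^{2} = \left(\sqrt{-6 + 9} + 96\right)^{2} = \left(\sqrt{3} + 96\right)^{2} = \left(96 + \sqrt{3}\right)^{2}$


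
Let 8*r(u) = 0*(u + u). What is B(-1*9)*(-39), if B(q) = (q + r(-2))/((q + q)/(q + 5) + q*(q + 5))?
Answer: 26/3 ≈ 8.6667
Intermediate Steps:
r(u) = 0 (r(u) = (0*(u + u))/8 = (0*(2*u))/8 = (1/8)*0 = 0)
B(q) = q/(q*(5 + q) + 2*q/(5 + q)) (B(q) = (q + 0)/((q + q)/(q + 5) + q*(q + 5)) = q/((2*q)/(5 + q) + q*(5 + q)) = q/(2*q/(5 + q) + q*(5 + q)) = q/(q*(5 + q) + 2*q/(5 + q)))
B(-1*9)*(-39) = ((5 - 1*9)/(2 + (5 - 1*9)**2))*(-39) = ((5 - 9)/(2 + (5 - 9)**2))*(-39) = (-4/(2 + (-4)**2))*(-39) = (-4/(2 + 16))*(-39) = (-4/18)*(-39) = ((1/18)*(-4))*(-39) = -2/9*(-39) = 26/3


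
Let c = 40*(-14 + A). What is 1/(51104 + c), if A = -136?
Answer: 1/45104 ≈ 2.2171e-5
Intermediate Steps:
c = -6000 (c = 40*(-14 - 136) = 40*(-150) = -6000)
1/(51104 + c) = 1/(51104 - 6000) = 1/45104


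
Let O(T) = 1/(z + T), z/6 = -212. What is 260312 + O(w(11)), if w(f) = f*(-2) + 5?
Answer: 335542167/1289 ≈ 2.6031e+5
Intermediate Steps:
z = -1272 (z = 6*(-212) = -1272)
w(f) = 5 - 2*f (w(f) = -2*f + 5 = 5 - 2*f)
O(T) = 1/(-1272 + T)
260312 + O(w(11)) = 260312 + 1/(-1272 + (5 - 2*11)) = 260312 + 1/(-1272 + (5 - 22)) = 260312 + 1/(-1272 - 17) = 260312 + 1/(-1289) = 260312 - 1/1289 = 335542167/1289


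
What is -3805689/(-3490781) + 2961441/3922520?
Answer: 3609376170243/1956094041160 ≈ 1.8452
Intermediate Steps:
-3805689/(-3490781) + 2961441/3922520 = -3805689*(-1/3490781) + 2961441*(1/3922520) = 3805689/3490781 + 423063/560360 = 3609376170243/1956094041160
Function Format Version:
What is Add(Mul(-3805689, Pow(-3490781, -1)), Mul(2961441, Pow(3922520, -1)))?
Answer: Rational(3609376170243, 1956094041160) ≈ 1.8452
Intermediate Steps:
Add(Mul(-3805689, Pow(-3490781, -1)), Mul(2961441, Pow(3922520, -1))) = Add(Mul(-3805689, Rational(-1, 3490781)), Mul(2961441, Rational(1, 3922520))) = Add(Rational(3805689, 3490781), Rational(423063, 560360)) = Rational(3609376170243, 1956094041160)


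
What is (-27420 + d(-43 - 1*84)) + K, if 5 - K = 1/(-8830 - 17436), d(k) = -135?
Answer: -723628299/26266 ≈ -27550.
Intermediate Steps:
K = 131331/26266 (K = 5 - 1/(-8830 - 17436) = 5 - 1/(-26266) = 5 - 1*(-1/26266) = 5 + 1/26266 = 131331/26266 ≈ 5.0000)
(-27420 + d(-43 - 1*84)) + K = (-27420 - 135) + 131331/26266 = -27555 + 131331/26266 = -723628299/26266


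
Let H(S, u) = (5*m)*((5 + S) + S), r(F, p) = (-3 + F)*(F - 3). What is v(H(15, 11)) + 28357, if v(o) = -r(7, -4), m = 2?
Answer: 28341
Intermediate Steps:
r(F, p) = (-3 + F)² (r(F, p) = (-3 + F)*(-3 + F) = (-3 + F)²)
H(S, u) = 50 + 20*S (H(S, u) = (5*2)*((5 + S) + S) = 10*(5 + 2*S) = 50 + 20*S)
v(o) = -16 (v(o) = -(-3 + 7)² = -1*4² = -1*16 = -16)
v(H(15, 11)) + 28357 = -16 + 28357 = 28341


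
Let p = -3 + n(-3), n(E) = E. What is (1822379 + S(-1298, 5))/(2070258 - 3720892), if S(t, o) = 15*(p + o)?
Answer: -911182/825317 ≈ -1.1040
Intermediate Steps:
p = -6 (p = -3 - 3 = -6)
S(t, o) = -90 + 15*o (S(t, o) = 15*(-6 + o) = -90 + 15*o)
(1822379 + S(-1298, 5))/(2070258 - 3720892) = (1822379 + (-90 + 15*5))/(2070258 - 3720892) = (1822379 + (-90 + 75))/(-1650634) = (1822379 - 15)*(-1/1650634) = 1822364*(-1/1650634) = -911182/825317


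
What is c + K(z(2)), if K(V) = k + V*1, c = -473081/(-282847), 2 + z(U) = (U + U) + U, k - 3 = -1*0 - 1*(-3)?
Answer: 3301551/282847 ≈ 11.673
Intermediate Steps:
k = 6 (k = 3 + (-1*0 - 1*(-3)) = 3 + (0 + 3) = 3 + 3 = 6)
z(U) = -2 + 3*U (z(U) = -2 + ((U + U) + U) = -2 + (2*U + U) = -2 + 3*U)
c = 473081/282847 (c = -473081*(-1/282847) = 473081/282847 ≈ 1.6726)
K(V) = 6 + V (K(V) = 6 + V*1 = 6 + V)
c + K(z(2)) = 473081/282847 + (6 + (-2 + 3*2)) = 473081/282847 + (6 + (-2 + 6)) = 473081/282847 + (6 + 4) = 473081/282847 + 10 = 3301551/282847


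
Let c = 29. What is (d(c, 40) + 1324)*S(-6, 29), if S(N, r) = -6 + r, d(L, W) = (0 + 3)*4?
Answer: 30728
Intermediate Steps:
d(L, W) = 12 (d(L, W) = 3*4 = 12)
(d(c, 40) + 1324)*S(-6, 29) = (12 + 1324)*(-6 + 29) = 1336*23 = 30728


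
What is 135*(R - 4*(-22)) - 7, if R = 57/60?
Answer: 48005/4 ≈ 12001.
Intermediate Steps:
R = 19/20 (R = 57*(1/60) = 19/20 ≈ 0.95000)
135*(R - 4*(-22)) - 7 = 135*(19/20 - 4*(-22)) - 7 = 135*(19/20 - 1*(-88)) - 7 = 135*(19/20 + 88) - 7 = 135*(1779/20) - 7 = 48033/4 - 7 = 48005/4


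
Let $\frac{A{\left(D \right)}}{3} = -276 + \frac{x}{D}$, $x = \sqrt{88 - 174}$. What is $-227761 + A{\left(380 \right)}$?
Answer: $-228589 + \frac{3 i \sqrt{86}}{380} \approx -2.2859 \cdot 10^{5} + 0.073213 i$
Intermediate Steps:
$x = i \sqrt{86}$ ($x = \sqrt{-86} = i \sqrt{86} \approx 9.2736 i$)
$A{\left(D \right)} = -828 + \frac{3 i \sqrt{86}}{D}$ ($A{\left(D \right)} = 3 \left(-276 + \frac{i \sqrt{86}}{D}\right) = -828 + \frac{3 i \sqrt{86}}{D}$)
$-227761 + A{\left(380 \right)} = -227761 - \left(828 - \frac{3 i \sqrt{86}}{380}\right) = -228589 + \frac{3 i \sqrt{86}}{380}$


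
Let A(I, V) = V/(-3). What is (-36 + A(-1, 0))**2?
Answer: 1296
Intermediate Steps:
A(I, V) = -V/3 (A(I, V) = V*(-1/3) = -V/3)
(-36 + A(-1, 0))**2 = (-36 - 1/3*0)**2 = (-36 + 0)**2 = (-36)**2 = 1296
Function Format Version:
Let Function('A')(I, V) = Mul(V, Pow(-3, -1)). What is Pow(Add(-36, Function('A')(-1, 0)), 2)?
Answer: 1296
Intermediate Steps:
Function('A')(I, V) = Mul(Rational(-1, 3), V) (Function('A')(I, V) = Mul(V, Rational(-1, 3)) = Mul(Rational(-1, 3), V))
Pow(Add(-36, Function('A')(-1, 0)), 2) = Pow(Add(-36, Mul(Rational(-1, 3), 0)), 2) = Pow(Add(-36, 0), 2) = Pow(-36, 2) = 1296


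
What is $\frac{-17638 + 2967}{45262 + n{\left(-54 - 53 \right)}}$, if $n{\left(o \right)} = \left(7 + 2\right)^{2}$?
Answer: $- \frac{14671}{45343} \approx -0.32356$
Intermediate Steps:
$n{\left(o \right)} = 81$ ($n{\left(o \right)} = 9^{2} = 81$)
$\frac{-17638 + 2967}{45262 + n{\left(-54 - 53 \right)}} = \frac{-17638 + 2967}{45262 + 81} = - \frac{14671}{45343}$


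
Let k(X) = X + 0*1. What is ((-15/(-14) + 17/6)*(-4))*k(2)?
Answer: -656/21 ≈ -31.238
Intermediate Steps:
k(X) = X (k(X) = X + 0 = X)
((-15/(-14) + 17/6)*(-4))*k(2) = ((-15/(-14) + 17/6)*(-4))*2 = ((-15*(-1/14) + 17*(⅙))*(-4))*2 = ((15/14 + 17/6)*(-4))*2 = ((82/21)*(-4))*2 = -328/21*2 = -656/21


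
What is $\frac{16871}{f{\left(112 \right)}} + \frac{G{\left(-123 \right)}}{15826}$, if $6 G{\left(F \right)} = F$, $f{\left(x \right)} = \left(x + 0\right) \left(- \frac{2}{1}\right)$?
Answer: $- \frac{3256159}{43232} \approx -75.318$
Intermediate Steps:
$f{\left(x \right)} = - 2 x$ ($f{\left(x \right)} = x \left(\left(-2\right) 1\right) = x \left(-2\right) = - 2 x$)
$G{\left(F \right)} = \frac{F}{6}$
$\frac{16871}{f{\left(112 \right)}} + \frac{G{\left(-123 \right)}}{15826} = \frac{16871}{\left(-2\right) 112} + \frac{\frac{1}{6} \left(-123\right)}{15826} = \frac{16871}{-224} - \frac{1}{772} = 16871 \left(- \frac{1}{224}\right) - \frac{1}{772} = - \frac{16871}{224} - \frac{1}{772} = - \frac{3256159}{43232}$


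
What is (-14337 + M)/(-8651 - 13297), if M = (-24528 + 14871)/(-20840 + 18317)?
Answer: 69277/106082 ≈ 0.65305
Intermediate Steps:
M = 111/29 (M = -9657/(-2523) = -9657*(-1/2523) = 111/29 ≈ 3.8276)
(-14337 + M)/(-8651 - 13297) = (-14337 + 111/29)/(-8651 - 13297) = -415662/29/(-21948) = -415662/29*(-1/21948) = 69277/106082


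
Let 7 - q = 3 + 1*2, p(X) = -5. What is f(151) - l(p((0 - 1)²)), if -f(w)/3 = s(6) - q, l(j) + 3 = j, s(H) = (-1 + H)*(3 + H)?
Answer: -121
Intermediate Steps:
l(j) = -3 + j
q = 2 (q = 7 - (3 + 1*2) = 7 - (3 + 2) = 7 - 1*5 = 7 - 5 = 2)
f(w) = -129 (f(w) = -3*((-3 + 6² + 2*6) - 1*2) = -3*((-3 + 36 + 12) - 2) = -3*(45 - 2) = -3*43 = -129)
f(151) - l(p((0 - 1)²)) = -129 - (-3 - 5) = -129 - 1*(-8) = -129 + 8 = -121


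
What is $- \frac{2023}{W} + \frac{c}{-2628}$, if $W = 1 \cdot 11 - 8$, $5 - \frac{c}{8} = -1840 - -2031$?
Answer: $- \frac{49185}{73} \approx -673.77$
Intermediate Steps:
$c = -1488$ ($c = 40 - 8 \left(-1840 - -2031\right) = 40 - 8 \left(-1840 + 2031\right) = 40 - 1528 = -1488$)
$W = 3$ ($W = 11 - 8 = 3$)
$- \frac{2023}{W} + \frac{c}{-2628} = - \frac{2023}{3} - \frac{1488}{-2628} = \left(-2023\right) \frac{1}{3} - - \frac{124}{219} = - \frac{2023}{3} + \frac{124}{219} = - \frac{49185}{73}$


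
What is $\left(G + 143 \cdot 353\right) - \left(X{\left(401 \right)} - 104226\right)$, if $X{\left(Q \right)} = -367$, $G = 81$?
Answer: $155153$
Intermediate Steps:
$\left(G + 143 \cdot 353\right) - \left(X{\left(401 \right)} - 104226\right) = \left(81 + 143 \cdot 353\right) - \left(-367 - 104226\right) = \left(81 + 50479\right) - \left(-367 - 104226\right) = 50560 - -104593 = 50560 + 104593 = 155153$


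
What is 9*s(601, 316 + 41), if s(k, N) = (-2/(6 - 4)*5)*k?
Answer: -27045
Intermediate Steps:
s(k, N) = -5*k (s(k, N) = (-2/2*5)*k = (-2*½*5)*k = (-1*5)*k = -5*k)
9*s(601, 316 + 41) = 9*(-5*601) = 9*(-3005) = -27045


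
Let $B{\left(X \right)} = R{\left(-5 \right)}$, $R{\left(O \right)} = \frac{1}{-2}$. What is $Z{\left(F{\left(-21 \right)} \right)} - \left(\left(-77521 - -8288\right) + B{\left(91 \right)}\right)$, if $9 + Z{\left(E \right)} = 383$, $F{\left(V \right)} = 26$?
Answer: $\frac{139215}{2} \approx 69608.0$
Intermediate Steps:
$R{\left(O \right)} = - \frac{1}{2}$
$B{\left(X \right)} = - \frac{1}{2}$
$Z{\left(E \right)} = 374$ ($Z{\left(E \right)} = -9 + 383 = 374$)
$Z{\left(F{\left(-21 \right)} \right)} - \left(\left(-77521 - -8288\right) + B{\left(91 \right)}\right) = 374 - \left(\left(-77521 - -8288\right) - \frac{1}{2}\right) = 374 - \left(\left(-77521 + 8288\right) - \frac{1}{2}\right) = 374 - \left(-69233 - \frac{1}{2}\right) = 374 - - \frac{138467}{2} = 374 + \frac{138467}{2} = \frac{139215}{2}$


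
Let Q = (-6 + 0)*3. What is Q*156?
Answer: -2808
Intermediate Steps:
Q = -18 (Q = -6*3 = -18)
Q*156 = -18*156 = -2808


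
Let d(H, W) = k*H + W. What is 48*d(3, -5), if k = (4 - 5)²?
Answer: -96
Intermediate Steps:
k = 1 (k = (-1)² = 1)
d(H, W) = H + W (d(H, W) = 1*H + W = H + W)
48*d(3, -5) = 48*(3 - 5) = 48*(-2) = -96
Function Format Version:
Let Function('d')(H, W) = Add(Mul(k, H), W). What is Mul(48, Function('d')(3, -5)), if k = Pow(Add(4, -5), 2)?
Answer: -96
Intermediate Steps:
k = 1 (k = Pow(-1, 2) = 1)
Function('d')(H, W) = Add(H, W) (Function('d')(H, W) = Add(Mul(1, H), W) = Add(H, W))
Mul(48, Function('d')(3, -5)) = Mul(48, Add(3, -5)) = Mul(48, -2) = -96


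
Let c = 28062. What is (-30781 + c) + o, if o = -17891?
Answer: -20610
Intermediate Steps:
(-30781 + c) + o = (-30781 + 28062) - 17891 = -2719 - 17891 = -20610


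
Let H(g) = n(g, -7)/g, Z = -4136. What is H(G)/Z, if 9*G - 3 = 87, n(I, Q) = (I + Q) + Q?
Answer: 1/10340 ≈ 9.6712e-5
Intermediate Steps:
n(I, Q) = I + 2*Q
G = 10 (G = ⅓ + (⅑)*87 = ⅓ + 29/3 = 10)
H(g) = (-14 + g)/g (H(g) = (g + 2*(-7))/g = (g - 14)/g = (-14 + g)/g)
H(G)/Z = ((-14 + 10)/10)/(-4136) = ((⅒)*(-4))*(-1/4136) = -⅖*(-1/4136) = 1/10340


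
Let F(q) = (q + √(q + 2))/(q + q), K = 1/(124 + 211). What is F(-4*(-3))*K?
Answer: 1/670 + √14/8040 ≈ 0.0019579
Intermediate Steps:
K = 1/335 ≈ 0.0029851
F(q) = (q + √(2 + q))/(2*q) (F(q) = (q + √(2 + q))/((2*q)) = (q + √(2 + q))*(1/(2*q)) = (q + √(2 + q))/(2*q))
F(-4*(-3))*K = ((-4*(-3) + √(2 - 4*(-3)))/(2*((-4*(-3)))))*(1/335) = ((½)*(12 + √(2 + 12))/12)*(1/335) = ((½)*(1/12)*(12 + √14))*(1/335) = (½ + √14/24)*(1/335) = 1/670 + √14/8040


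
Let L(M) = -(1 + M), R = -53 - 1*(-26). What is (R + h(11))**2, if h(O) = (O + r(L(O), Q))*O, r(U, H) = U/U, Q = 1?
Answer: 11025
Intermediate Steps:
R = -27 (R = -53 + 26 = -27)
L(M) = -1 - M
r(U, H) = 1
h(O) = O*(1 + O) (h(O) = (O + 1)*O = (1 + O)*O = O*(1 + O))
(R + h(11))**2 = (-27 + 11*(1 + 11))**2 = (-27 + 11*12)**2 = (-27 + 132)**2 = 105**2 = 11025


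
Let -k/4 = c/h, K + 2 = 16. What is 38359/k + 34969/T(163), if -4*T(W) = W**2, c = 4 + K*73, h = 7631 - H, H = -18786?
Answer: -26923730930111/109039176 ≈ -2.4692e+5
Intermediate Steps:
K = 14 (K = -2 + 16 = 14)
h = 26417 (h = 7631 - 1*(-18786) = 7631 + 18786 = 26417)
c = 1026 (c = 4 + 14*73 = 4 + 1022 = 1026)
k = -4104/26417 ≈ -0.15535
T(W) = -W**2/4
38359/k + 34969/T(163) = 38359/(-4104/26417) + 34969/((-1/4*163**2)) = 38359*(-26417/4104) + 34969/((-1/4*26569)) = -1013329703/4104 + 34969/(-26569/4) = -1013329703/4104 + 34969*(-4/26569) = -1013329703/4104 - 139876/26569 = -26923730930111/109039176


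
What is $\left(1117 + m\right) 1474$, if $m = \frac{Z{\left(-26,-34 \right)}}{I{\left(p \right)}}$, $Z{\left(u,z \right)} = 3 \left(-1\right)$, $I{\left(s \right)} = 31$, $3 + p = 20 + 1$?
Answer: $\frac{51035776}{31} \approx 1.6463 \cdot 10^{6}$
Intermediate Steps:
$p = 18$ ($p = -3 + \left(20 + 1\right) = -3 + 21 = 18$)
$Z{\left(u,z \right)} = -3$
$m = - \frac{3}{31} \approx -0.096774$
$\left(1117 + m\right) 1474 = \left(1117 - \frac{3}{31}\right) 1474 = \frac{34624}{31} \cdot 1474 = \frac{51035776}{31}$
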